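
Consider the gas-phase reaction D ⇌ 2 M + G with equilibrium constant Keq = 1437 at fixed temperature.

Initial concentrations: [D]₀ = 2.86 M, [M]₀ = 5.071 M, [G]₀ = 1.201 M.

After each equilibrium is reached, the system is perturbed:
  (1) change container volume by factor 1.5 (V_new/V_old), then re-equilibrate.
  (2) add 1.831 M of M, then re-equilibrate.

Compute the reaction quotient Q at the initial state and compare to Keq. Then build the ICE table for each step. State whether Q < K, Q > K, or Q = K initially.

Q₀ = 10.8; Q < K (proceeds forward)

Q₀ = 10.8 vs Keq = 1437 ⇒ Q<K, forward
Step 1:
                    D           M           G
  init           2.86       5.071       1.201
  Δ            -2.584       5.168       2.584
  eq           0.2761       10.24       3.785
  solve Keq expr → x = 2.584; check Q = 1437
Then change container volume by factor 1.5 (V_new/V_old).
Step 2:
                    D           M           G
  init         0.1841       6.826       2.523
  Δ          -0.09444      0.1889     0.09444
  eq          0.08964       7.015       2.618
  solve Keq expr → x = 0.09444; check Q = 1437
Then add 1.831 M of M.
Step 3:
                    D           M           G
  init        0.08964       8.846       2.618
  Δ           0.04734    -0.09469    -0.04734
  eq            0.137       8.751        2.57
  solve Keq expr → x = -0.04734; check Q = 1437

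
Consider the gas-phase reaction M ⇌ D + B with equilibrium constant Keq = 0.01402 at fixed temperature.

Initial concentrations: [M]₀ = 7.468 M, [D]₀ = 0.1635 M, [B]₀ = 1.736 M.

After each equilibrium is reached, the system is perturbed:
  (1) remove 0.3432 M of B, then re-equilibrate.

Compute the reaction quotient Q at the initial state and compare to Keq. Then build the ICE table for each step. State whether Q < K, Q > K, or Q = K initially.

Q₀ = 0.03801; Q > K (proceeds reverse)

Q₀ = 0.03801 vs Keq = 0.01402 ⇒ Q>K, reverse
Step 1:
                    M           D           B
  I             7.468      0.1635       1.736
  C           0.09871    -0.09871    -0.09871
  E             7.567     0.06479       1.637
  solve Keq expr → x = -0.09871; check Q = 0.01402
Then remove 0.3432 M of B.
Step 2:
                    M           D           B
  I             7.567     0.06479       1.294
  C          -0.01601     0.01601     0.01601
  E             7.551      0.0808        1.31
  solve Keq expr → x = 0.01601; check Q = 0.01402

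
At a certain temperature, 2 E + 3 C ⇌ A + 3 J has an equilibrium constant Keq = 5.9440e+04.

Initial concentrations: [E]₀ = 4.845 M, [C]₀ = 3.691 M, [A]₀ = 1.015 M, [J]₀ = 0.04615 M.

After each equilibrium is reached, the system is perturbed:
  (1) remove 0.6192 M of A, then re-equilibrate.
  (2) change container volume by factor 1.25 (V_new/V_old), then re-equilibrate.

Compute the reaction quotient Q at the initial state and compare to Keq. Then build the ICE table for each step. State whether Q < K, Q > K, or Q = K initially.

Q₀ = 8.4520e-08; Q < K (proceeds forward)

Q₀ = 8.4520e-08 vs Keq = 5.9440e+04 ⇒ Q<K, forward
Step 1:
                  E         C         A         J
  init        4.845     3.691     1.015   0.04615
  Δ          -2.415    -3.623     1.208     3.623
  eq           2.43   0.06789     2.223     3.669
  solve Keq expr → x = 1.208; check Q = 5.9440e+04
Then remove 0.6192 M of A.
Step 2:
                  E         C         A         J
  init         2.43   0.06789     1.604     3.669
  Δ       -0.004523 -0.006785  0.002262  0.006785
  eq          2.425   0.06111     1.606     3.676
  solve Keq expr → x = 0.002262; check Q = 5.9440e+04
Then change container volume by factor 1.25 (V_new/V_old).
Step 3:
                  E         C         A         J
  init         1.94   0.04889     1.285     2.941
  Δ        0.002433  0.003649 -0.001216 -0.003649
  eq          1.942   0.05254     1.283     2.937
  solve Keq expr → x = -0.001216; check Q = 5.9440e+04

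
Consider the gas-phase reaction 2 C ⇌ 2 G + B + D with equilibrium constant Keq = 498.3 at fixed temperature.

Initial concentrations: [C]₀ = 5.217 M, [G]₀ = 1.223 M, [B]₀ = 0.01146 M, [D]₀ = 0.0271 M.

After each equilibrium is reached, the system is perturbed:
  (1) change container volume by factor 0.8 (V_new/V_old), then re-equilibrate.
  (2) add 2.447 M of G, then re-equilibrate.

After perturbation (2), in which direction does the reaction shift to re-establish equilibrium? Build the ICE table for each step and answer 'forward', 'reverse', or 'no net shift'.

Q₀ = 1.7067e-05 vs Keq = 498.3 ⇒ Q<K, forward
Step 1:
                   C          G          B          D
  Initial      5.217      1.223    0.01146     0.0271
  Change       -4.61       4.61      2.305      2.305
  Equil       0.6073      5.833      2.316      2.332
  solve Keq expr → x = 2.305; check Q = 498.3
Then change container volume by factor 0.8 (V_new/V_old).
Step 2:
                   C          G          B          D
  Initial     0.7591      7.291      2.895      2.915
  Change      0.1471    -0.1471   -0.07355   -0.07355
  Equil       0.9062      7.144      2.822      2.841
  solve Keq expr → x = -0.07355; check Q = 498.3
Then add 2.447 M of G.
Step 3:
                   C          G          B          D
  Initial     0.9062      9.591      2.822      2.841
  Change      0.2323    -0.2323    -0.1161    -0.1161
  Equil        1.138      9.359      2.706      2.725
  solve Keq expr → x = -0.1161; check Q = 498.3

Direction: reverse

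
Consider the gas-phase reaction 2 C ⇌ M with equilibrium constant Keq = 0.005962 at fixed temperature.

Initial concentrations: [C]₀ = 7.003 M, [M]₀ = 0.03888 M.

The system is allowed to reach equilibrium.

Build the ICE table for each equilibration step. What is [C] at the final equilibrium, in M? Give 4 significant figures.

[C]_eq = 6.567 M

Q₀ = 7.9279e-04 vs Keq = 0.005962 ⇒ Q<K, forward
Step 1:
                    C           M
  I             7.003     0.03888
  C           -0.4364      0.2182
  E             6.567      0.2571
  solve Keq expr → x = 0.2182; check Q = 0.005962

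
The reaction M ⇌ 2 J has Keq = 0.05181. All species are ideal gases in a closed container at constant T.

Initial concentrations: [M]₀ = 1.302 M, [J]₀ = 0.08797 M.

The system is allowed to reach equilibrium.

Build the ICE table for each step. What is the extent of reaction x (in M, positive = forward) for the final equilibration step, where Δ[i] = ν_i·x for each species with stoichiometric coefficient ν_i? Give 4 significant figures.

x = 0.08173 M

Q₀ = 0.005944 vs Keq = 0.05181 ⇒ Q<K, forward
Step 1:
                    M           J
  Initial       1.302     0.08797
  Change     -0.08173      0.1635
  Equil          1.22      0.2514
  solve Keq expr → x = 0.08173; check Q = 0.05181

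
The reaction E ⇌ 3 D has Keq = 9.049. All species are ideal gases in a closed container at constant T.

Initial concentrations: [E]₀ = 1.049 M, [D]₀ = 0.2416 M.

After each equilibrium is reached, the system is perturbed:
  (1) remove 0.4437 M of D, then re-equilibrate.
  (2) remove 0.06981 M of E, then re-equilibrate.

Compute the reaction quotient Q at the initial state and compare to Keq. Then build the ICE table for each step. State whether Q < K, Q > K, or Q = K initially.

Q₀ = 0.01344 vs Keq = 9.049 ⇒ Q<K, forward
Step 1:
                  E         D
  init        1.049    0.2416
  Δ         -0.4912     1.474
  eq         0.5578     1.715
  solve Keq expr → x = 0.4912; check Q = 9.049
Then remove 0.4437 M of D.
Step 2:
                  E         D
  init       0.5578     1.272
  Δ         -0.1082    0.3247
  eq         0.4495     1.596
  solve Keq expr → x = 0.1082; check Q = 9.049
Then remove 0.06981 M of E.
Step 3:
                  E         D
  init       0.3797     1.596
  Δ          0.0203   -0.0609
  eq            0.4     1.535
  solve Keq expr → x = -0.0203; check Q = 9.049

Q₀ = 0.01344; Q < K (proceeds forward)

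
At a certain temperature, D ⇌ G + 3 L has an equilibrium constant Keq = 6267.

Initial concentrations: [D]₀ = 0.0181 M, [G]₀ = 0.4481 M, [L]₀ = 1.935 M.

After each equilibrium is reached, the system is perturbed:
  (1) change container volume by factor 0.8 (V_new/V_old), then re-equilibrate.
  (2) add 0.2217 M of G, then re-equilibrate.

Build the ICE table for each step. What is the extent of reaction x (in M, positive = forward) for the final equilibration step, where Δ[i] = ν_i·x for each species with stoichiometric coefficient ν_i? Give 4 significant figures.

x = -5.3602e-04 M

Q₀ = 179.4 vs Keq = 6267 ⇒ Q<K, forward
Step 1:
                   D          G          L
  Initial     0.0181     0.4481      1.935
  Change    -0.01752    0.01752    0.05255
  Equil   5.8334e-04     0.4656      1.988
  solve Keq expr → x = 0.01752; check Q = 6267
Then change container volume by factor 0.8 (V_new/V_old).
Step 2:
                   D          G          L
  Initial 7.2918e-04      0.582      2.484
  Change  6.8976e-04 -6.8976e-04  -0.002069
  Equil     0.001419     0.5813      2.482
  solve Keq expr → x = -6.8976e-04; check Q = 6267
Then add 0.2217 M of G.
Step 3:
                   D          G          L
  Initial   0.001419      0.803      2.482
  Change  5.3602e-04 -5.3602e-04  -0.001608
  Equil     0.001955     0.8025      2.481
  solve Keq expr → x = -5.3602e-04; check Q = 6267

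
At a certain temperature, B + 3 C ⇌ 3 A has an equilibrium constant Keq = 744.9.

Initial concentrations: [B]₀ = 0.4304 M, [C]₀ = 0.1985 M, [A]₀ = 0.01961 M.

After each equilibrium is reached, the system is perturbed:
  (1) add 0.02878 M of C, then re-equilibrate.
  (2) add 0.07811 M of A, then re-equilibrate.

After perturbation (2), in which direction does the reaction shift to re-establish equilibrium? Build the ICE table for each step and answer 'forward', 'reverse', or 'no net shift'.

Q₀ = 0.00224 vs Keq = 744.9 ⇒ Q<K, forward
Step 1:
                   B          C          A
  I           0.4304     0.1985    0.01961
  C         -0.05651    -0.1695     0.1695
  E           0.3739    0.02896     0.1891
  solve Keq expr → x = 0.05651; check Q = 744.9
Then add 0.02878 M of C.
Step 2:
                   B          C          A
  I           0.3739    0.05774     0.1891
  C        -0.008249   -0.02475    0.02475
  E           0.3656      0.033     0.2139
  solve Keq expr → x = 0.008249; check Q = 744.9
Then add 0.07811 M of A.
Step 3:
                   B          C          A
  I           0.3656      0.033      0.292
  C         0.003441    0.01032   -0.01032
  E           0.3691    0.04332     0.2817
  solve Keq expr → x = -0.003441; check Q = 744.9

Direction: reverse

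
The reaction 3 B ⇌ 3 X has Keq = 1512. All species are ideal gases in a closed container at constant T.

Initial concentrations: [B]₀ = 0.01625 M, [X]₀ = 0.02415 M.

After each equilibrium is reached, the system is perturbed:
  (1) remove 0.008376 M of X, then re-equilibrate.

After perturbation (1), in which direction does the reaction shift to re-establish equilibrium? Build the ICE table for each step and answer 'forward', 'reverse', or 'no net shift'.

Q₀ = 3.282 vs Keq = 1512 ⇒ Q<K, forward
Step 1:
                    B           X
  init        0.01625     0.02415
  Δ          -0.01301     0.01301
  eq         0.003238     0.03716
  solve Keq expr → x = 0.004337; check Q = 1512
Then remove 0.008376 M of X.
Step 2:
                    B           X
  init       0.003238     0.02879
  Δ       -6.7128e-04  6.7128e-04
  eq         0.002567     0.02946
  solve Keq expr → x = 2.2376e-04; check Q = 1512

Direction: forward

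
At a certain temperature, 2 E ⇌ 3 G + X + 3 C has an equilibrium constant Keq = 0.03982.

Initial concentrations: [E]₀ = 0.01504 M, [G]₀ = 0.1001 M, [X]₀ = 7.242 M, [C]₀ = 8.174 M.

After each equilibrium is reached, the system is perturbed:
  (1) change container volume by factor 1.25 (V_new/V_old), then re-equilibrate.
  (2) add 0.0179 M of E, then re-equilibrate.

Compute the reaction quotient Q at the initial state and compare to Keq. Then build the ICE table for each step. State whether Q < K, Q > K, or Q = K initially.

Q₀ = 1.7538e+04; Q > K (proceeds reverse)

Q₀ = 1.7538e+04 vs Keq = 0.03982 ⇒ Q>K, reverse
Step 1:
                   E          G          X          C
  Initial    0.01504     0.1001      7.242      8.174
  Change     0.06405   -0.09607   -0.03202   -0.09607
  Equil      0.07909   0.004032       7.21      8.078
  solve Keq expr → x = -0.03202; check Q = 0.03982
Then change container volume by factor 1.25 (V_new/V_old).
Step 2:
                   E          G          X          C
  Initial    0.06327   0.003225      5.768      6.462
  Change  -9.3705e-04   0.001406 4.6852e-04   0.001406
  Equil      0.06233   0.004631      5.768      6.464
  solve Keq expr → x = 4.6852e-04; check Q = 0.03982
Then add 0.0179 M of E.
Step 3:
                   E          G          X          C
  Initial    0.08023   0.004631      5.768      6.464
  Change  -5.4868e-04 8.2302e-04 2.7434e-04 8.2302e-04
  Equil      0.07968   0.005454      5.769      6.465
  solve Keq expr → x = 2.7434e-04; check Q = 0.03982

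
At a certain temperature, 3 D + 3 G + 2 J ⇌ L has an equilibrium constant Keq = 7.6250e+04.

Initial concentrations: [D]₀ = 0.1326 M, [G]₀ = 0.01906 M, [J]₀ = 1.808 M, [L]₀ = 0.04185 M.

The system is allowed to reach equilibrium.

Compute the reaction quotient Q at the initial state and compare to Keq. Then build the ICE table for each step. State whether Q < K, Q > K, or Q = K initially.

Q₀ = 7.9305e+05; Q > K (proceeds reverse)

Q₀ = 7.9305e+05 vs Keq = 7.6250e+04 ⇒ Q>K, reverse
Step 1:
                  D         G         J         L
  init       0.1326   0.01906     1.808   0.04185
  Δ          0.0162    0.0162    0.0108 -0.005402
  eq         0.1488   0.03526     1.819   0.03645
  solve Keq expr → x = -0.005402; check Q = 7.6250e+04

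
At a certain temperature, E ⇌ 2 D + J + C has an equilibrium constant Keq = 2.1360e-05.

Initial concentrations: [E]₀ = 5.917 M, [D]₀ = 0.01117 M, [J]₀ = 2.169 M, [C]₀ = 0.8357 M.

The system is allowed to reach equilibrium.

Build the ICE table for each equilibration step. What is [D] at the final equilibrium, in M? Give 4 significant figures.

Q₀ = 3.8222e-05 vs Keq = 2.1360e-05 ⇒ Q>K, reverse
Step 1:
                   E          D          J          C
  I            5.917    0.01117      2.169     0.8357
  C         0.001405  -0.002809  -0.001405  -0.001405
  E            5.918   0.008361      2.168     0.8343
  solve Keq expr → x = -0.001405; check Q = 2.1360e-05

[D]_eq = 0.008361 M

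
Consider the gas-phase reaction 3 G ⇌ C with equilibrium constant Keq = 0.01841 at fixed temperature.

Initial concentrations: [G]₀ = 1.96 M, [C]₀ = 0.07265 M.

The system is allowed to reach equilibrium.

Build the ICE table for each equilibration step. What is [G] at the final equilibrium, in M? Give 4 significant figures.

Q₀ = 0.009649 vs Keq = 0.01841 ⇒ Q<K, forward
Step 1:
                  G         C
  init         1.96   0.07265
  Δ         -0.1239    0.0413
  eq          1.836     0.114
  solve Keq expr → x = 0.0413; check Q = 0.01841

[G]_eq = 1.836 M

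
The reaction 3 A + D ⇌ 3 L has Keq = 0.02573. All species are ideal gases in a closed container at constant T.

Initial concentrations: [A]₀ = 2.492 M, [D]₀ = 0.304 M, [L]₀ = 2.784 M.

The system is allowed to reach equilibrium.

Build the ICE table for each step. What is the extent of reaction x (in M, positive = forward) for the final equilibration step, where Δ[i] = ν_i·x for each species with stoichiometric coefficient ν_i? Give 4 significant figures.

x = -0.5439 M

Q₀ = 4.587 vs Keq = 0.02573 ⇒ Q>K, reverse
Step 1:
                  A         D         L
  Initial     2.492     0.304     2.784
  Change      1.632    0.5439    -1.632
  Equil       4.124    0.8479     1.152
  solve Keq expr → x = -0.5439; check Q = 0.02573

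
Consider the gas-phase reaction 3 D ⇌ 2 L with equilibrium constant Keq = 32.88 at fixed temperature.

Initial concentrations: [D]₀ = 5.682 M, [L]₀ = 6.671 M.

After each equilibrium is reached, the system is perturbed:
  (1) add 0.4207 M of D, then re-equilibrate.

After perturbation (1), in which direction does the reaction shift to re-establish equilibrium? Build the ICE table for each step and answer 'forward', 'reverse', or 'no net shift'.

Q₀ = 0.2426 vs Keq = 32.88 ⇒ Q<K, forward
Step 1:
                    D           L
  Initial       5.682       6.671
  Change        -4.28       2.853
  Equil         1.402       9.524
  solve Keq expr → x = 1.427; check Q = 32.88
Then add 0.4207 M of D.
Step 2:
                    D           L
  Initial       1.823       9.524
  Change       -0.395      0.2633
  Equil         1.428       9.787
  solve Keq expr → x = 0.1317; check Q = 32.88

Direction: forward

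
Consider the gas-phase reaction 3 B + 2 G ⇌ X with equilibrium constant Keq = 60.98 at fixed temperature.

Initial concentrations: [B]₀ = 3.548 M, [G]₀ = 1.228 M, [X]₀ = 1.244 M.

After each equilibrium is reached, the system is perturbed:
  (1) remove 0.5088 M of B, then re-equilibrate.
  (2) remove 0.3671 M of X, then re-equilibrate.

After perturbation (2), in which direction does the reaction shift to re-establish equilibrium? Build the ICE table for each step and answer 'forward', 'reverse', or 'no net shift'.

Direction: forward

Q₀ = 0.01847 vs Keq = 60.98 ⇒ Q<K, forward
Step 1:
                    B           G           X
  I             3.548       1.228       1.244
  C            -1.736      -1.157      0.5786
  E             1.812     0.07086       1.823
  solve Keq expr → x = 0.5786; check Q = 60.98
Then remove 0.5088 M of B.
Step 2:
                    B           G           X
  I             1.303     0.07086       1.823
  C           0.05639     0.03759     -0.0188
  E              1.36      0.1085       1.804
  solve Keq expr → x = -0.0188; check Q = 60.98
Then remove 0.3671 M of X.
Step 3:
                    B           G           X
  I              1.36      0.1085       1.437
  C          -0.01483   -0.009889    0.004944
  E             1.345     0.09857       1.442
  solve Keq expr → x = 0.004944; check Q = 60.98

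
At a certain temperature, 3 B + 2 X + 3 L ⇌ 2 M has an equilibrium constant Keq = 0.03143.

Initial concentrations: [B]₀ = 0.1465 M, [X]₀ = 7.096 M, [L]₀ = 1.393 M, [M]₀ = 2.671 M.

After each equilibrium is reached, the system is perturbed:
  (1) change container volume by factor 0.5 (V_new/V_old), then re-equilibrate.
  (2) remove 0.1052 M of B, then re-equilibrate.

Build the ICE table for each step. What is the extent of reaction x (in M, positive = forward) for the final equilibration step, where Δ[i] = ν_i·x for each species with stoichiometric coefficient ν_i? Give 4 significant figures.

x = -0.02848 M

Q₀ = 16.67 vs Keq = 0.03143 ⇒ Q>K, reverse
Step 1:
                  B         X         L         M
  I          0.1465     7.096     1.393     2.671
  C          0.5811    0.3874    0.5811   -0.3874
  E          0.7276     7.483     1.974     2.284
  solve Keq expr → x = -0.1937; check Q = 0.03143
Then change container volume by factor 0.5 (V_new/V_old).
Step 2:
                  B         X         L         M
  I           1.455     14.97     3.948     4.567
  C         -0.9238   -0.6158   -0.9238    0.6158
  E          0.5314     14.35     3.024     5.183
  solve Keq expr → x = 0.3079; check Q = 0.03143
Then remove 0.1052 M of B.
Step 3:
                  B         X         L         M
  I          0.4262     14.35     3.024     5.183
  C         0.08545   0.05697   0.08545  -0.05697
  E          0.5116     14.41      3.11     5.126
  solve Keq expr → x = -0.02848; check Q = 0.03143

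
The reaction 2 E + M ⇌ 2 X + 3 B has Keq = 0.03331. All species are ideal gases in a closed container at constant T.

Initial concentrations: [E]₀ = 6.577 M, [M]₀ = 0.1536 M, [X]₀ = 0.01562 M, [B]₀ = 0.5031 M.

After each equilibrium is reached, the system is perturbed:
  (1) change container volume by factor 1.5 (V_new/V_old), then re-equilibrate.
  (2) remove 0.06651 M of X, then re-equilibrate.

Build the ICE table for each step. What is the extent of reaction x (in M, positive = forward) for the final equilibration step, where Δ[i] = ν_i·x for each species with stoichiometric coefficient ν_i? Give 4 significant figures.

x = 0.005914 M

Q₀ = 4.6760e-06 vs Keq = 0.03331 ⇒ Q<K, forward
Step 1:
                  E         M         X         B
  init        6.577    0.1536   0.01562    0.5031
  Δ         -0.2424   -0.1212    0.2424    0.3636
  eq          6.335   0.03241     0.258    0.8667
  solve Keq expr → x = 0.1212; check Q = 0.03331
Then change container volume by factor 1.5 (V_new/V_old).
Step 2:
                  E         M         X         B
  init        4.223   0.02161     0.172    0.5778
  Δ        -0.01673 -0.008367   0.01673    0.0251
  eq          4.206   0.01324    0.1887    0.6029
  solve Keq expr → x = 0.008367; check Q = 0.03331
Then remove 0.06651 M of X.
Step 3:
                  E         M         X         B
  init        4.206   0.01324    0.1222    0.6029
  Δ        -0.01183 -0.005914   0.01183   0.01774
  eq          4.195  0.007329     0.134    0.6206
  solve Keq expr → x = 0.005914; check Q = 0.03331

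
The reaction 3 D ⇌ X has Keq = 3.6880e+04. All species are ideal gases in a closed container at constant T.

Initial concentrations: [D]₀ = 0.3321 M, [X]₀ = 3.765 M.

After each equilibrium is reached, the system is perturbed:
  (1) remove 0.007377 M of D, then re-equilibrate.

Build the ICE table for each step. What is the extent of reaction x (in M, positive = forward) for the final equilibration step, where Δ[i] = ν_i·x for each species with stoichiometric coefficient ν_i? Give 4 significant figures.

x = -0.002456 M

Q₀ = 102.8 vs Keq = 3.6880e+04 ⇒ Q<K, forward
Step 1:
                    D           X
  Initial      0.3321       3.765
  Change       -0.285     0.09499
  Equil       0.04713        3.86
  solve Keq expr → x = 0.09499; check Q = 3.6880e+04
Then remove 0.007377 M of D.
Step 2:
                    D           X
  Initial     0.03975        3.86
  Change     0.007367   -0.002456
  Equil       0.04712       3.858
  solve Keq expr → x = -0.002456; check Q = 3.6880e+04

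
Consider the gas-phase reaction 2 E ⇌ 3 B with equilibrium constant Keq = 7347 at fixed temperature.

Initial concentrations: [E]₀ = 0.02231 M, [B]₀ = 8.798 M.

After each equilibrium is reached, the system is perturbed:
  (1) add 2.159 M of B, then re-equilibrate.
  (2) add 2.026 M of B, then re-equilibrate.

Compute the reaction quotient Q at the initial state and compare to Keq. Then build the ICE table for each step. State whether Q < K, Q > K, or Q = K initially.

Q₀ = 1.3682e+06 vs Keq = 7347 ⇒ Q>K, reverse
Step 1:
                   E          B
  I          0.02231      8.798
  C            0.262     -0.393
  E           0.2843      8.405
  solve Keq expr → x = -0.131; check Q = 7347
Then add 2.159 M of B.
Step 2:
                   E          B
  I           0.2843      10.56
  C           0.1072    -0.1608
  E           0.3915       10.4
  solve Keq expr → x = -0.05359; check Q = 7347
Then add 2.026 M of B.
Step 3:
                   E          B
  I           0.3915      12.43
  C           0.1096    -0.1645
  E           0.5011      12.26
  solve Keq expr → x = -0.05482; check Q = 7347

Q₀ = 1.3682e+06; Q > K (proceeds reverse)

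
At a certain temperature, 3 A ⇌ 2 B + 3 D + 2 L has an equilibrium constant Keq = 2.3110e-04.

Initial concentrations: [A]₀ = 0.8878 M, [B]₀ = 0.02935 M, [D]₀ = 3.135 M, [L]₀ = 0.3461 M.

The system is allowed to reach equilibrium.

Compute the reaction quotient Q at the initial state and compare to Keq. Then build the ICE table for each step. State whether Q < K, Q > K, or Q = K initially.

Q₀ = 0.004543 vs Keq = 2.3110e-04 ⇒ Q>K, reverse
Step 1:
                  A         B         D         L
  I          0.8878   0.02935     3.135    0.3461
  C         0.03266  -0.02177  -0.03266  -0.02177
  E          0.9205  0.007575     3.102    0.3243
  solve Keq expr → x = -0.01089; check Q = 2.3110e-04

Q₀ = 0.004543; Q > K (proceeds reverse)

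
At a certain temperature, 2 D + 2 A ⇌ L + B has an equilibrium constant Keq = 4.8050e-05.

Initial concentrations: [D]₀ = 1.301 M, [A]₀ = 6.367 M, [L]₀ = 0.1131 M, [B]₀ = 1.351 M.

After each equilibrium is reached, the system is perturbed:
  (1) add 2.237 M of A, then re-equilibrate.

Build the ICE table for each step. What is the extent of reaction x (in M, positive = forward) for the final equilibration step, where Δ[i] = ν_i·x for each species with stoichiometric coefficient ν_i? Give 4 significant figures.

Q₀ = 0.002227 vs Keq = 4.8050e-05 ⇒ Q>K, reverse
Step 1:
                    D           A           L           B
  I             1.301       6.367      0.1131       1.351
  C            0.2185      0.2185     -0.1092     -0.1092
  E             1.519       6.585    0.003874       1.242
  solve Keq expr → x = -0.1092; check Q = 4.8050e-05
Then add 2.237 M of A.
Step 2:
                    D           A           L           B
  I             1.519       8.822    0.003874       1.242
  C         -0.005997   -0.005997    0.002998    0.002998
  E             1.513       8.816    0.006873       1.245
  solve Keq expr → x = 0.002998; check Q = 4.8050e-05

x = 0.002998 M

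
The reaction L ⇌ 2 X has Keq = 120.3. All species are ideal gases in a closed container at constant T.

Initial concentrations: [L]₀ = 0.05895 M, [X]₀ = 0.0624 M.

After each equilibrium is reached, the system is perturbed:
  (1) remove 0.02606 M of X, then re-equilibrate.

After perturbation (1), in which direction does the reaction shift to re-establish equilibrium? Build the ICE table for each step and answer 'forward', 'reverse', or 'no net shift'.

Q₀ = 0.06605 vs Keq = 120.3 ⇒ Q<K, forward
Step 1:
                    L           X
  init        0.05895      0.0624
  Δ          -0.05868      0.1174
  eq       2.6862e-04      0.1798
  solve Keq expr → x = 0.05868; check Q = 120.3
Then remove 0.02606 M of X.
Step 2:
                    L           X
  init     2.6862e-04      0.1537
  Δ       -7.1870e-05  1.4374e-04
  eq       1.9675e-04      0.1538
  solve Keq expr → x = 7.1870e-05; check Q = 120.3

Direction: forward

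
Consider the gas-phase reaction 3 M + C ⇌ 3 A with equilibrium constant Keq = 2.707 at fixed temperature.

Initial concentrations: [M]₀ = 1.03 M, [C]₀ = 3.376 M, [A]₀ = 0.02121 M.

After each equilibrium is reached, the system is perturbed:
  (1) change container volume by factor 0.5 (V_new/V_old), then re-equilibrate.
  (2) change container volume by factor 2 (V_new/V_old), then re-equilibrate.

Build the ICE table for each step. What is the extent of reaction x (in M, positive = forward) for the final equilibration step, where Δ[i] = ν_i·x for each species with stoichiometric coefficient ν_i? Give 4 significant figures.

x = -0.01698 M

Q₀ = 2.5865e-06 vs Keq = 2.707 ⇒ Q<K, forward
Step 1:
                   M          C          A
  I             1.03      3.376    0.02121
  C          -0.6845    -0.2282     0.6845
  E           0.3455      3.148     0.7057
  solve Keq expr → x = 0.2282; check Q = 2.707
Then change container volume by factor 0.5 (V_new/V_old).
Step 2:
                   M          C          A
  I            0.691      6.296      1.411
  C          -0.1019   -0.03397     0.1019
  E           0.5891      6.262      1.513
  solve Keq expr → x = 0.03397; check Q = 2.707
Then change container volume by factor 2 (V_new/V_old).
Step 3:
                   M          C          A
  I           0.2946      3.131     0.7567
  C          0.05095    0.01698   -0.05095
  E           0.3455      3.148     0.7057
  solve Keq expr → x = -0.01698; check Q = 2.707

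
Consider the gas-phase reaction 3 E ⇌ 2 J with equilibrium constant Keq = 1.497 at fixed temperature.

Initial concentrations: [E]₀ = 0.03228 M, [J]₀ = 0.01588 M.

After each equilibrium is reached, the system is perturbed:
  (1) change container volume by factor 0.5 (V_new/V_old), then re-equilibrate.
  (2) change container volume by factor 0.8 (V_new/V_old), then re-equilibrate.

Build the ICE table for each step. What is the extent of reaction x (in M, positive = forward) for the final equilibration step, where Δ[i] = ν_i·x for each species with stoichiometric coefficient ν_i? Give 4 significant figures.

x = 0.001005 M

Q₀ = 7.497 vs Keq = 1.497 ⇒ Q>K, reverse
Step 1:
                   E          J
  I          0.03228    0.01588
  C         0.008633  -0.005755
  E          0.04091    0.01012
  solve Keq expr → x = -0.002878; check Q = 1.497
Then change container volume by factor 0.5 (V_new/V_old).
Step 2:
                   E          J
  I          0.08183    0.02025
  C        -0.007108   0.004739
  E          0.07472    0.02499
  solve Keq expr → x = 0.002369; check Q = 1.497
Then change container volume by factor 0.8 (V_new/V_old).
Step 3:
                   E          J
  I           0.0934    0.03124
  C        -0.003015    0.00201
  E          0.09038    0.03325
  solve Keq expr → x = 0.001005; check Q = 1.497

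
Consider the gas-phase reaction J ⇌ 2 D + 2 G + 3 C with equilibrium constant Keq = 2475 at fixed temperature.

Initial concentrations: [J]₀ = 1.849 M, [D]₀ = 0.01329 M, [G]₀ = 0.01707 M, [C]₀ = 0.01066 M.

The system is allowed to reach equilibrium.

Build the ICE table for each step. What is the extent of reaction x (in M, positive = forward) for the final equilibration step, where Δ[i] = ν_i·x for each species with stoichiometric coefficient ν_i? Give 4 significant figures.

Q₀ = 3.3717e-14 vs Keq = 2475 ⇒ Q<K, forward
Step 1:
                    J           D           G           C
  init          1.849     0.01329     0.01707     0.01066
  Δ              -1.2       2.401       2.401       3.601
  eq           0.6486       2.414       2.418       3.612
  solve Keq expr → x = 1.2; check Q = 2475

x = 1.2 M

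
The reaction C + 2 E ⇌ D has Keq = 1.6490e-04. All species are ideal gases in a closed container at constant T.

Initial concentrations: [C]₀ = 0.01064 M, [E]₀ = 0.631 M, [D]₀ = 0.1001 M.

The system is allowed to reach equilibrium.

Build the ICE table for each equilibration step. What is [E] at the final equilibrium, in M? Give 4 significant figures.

[E]_eq = 0.8312 M

Q₀ = 23.63 vs Keq = 1.6490e-04 ⇒ Q>K, reverse
Step 1:
                  C         E         D
  Initial   0.01064     0.631    0.1001
  Change     0.1001    0.2002   -0.1001
  Equil      0.1107    0.8312 1.2614e-05
  solve Keq expr → x = -0.1001; check Q = 1.6490e-04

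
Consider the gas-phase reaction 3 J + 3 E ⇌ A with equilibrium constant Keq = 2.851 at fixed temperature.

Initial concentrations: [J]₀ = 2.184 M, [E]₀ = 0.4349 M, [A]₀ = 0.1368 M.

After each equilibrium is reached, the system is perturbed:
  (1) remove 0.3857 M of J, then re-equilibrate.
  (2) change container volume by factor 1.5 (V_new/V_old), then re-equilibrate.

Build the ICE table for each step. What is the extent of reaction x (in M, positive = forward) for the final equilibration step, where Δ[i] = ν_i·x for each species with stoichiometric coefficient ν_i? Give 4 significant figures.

Q₀ = 0.1596 vs Keq = 2.851 ⇒ Q<K, forward
Step 1:
                   J          E          A
  I            2.184     0.4349     0.1368
  C          -0.2212    -0.2212    0.07372
  E            1.963     0.2137     0.2105
  solve Keq expr → x = 0.07372; check Q = 2.851
Then remove 0.3857 M of J.
Step 2:
                   J          E          A
  I            1.577     0.2137     0.2105
  C          0.04007    0.04007   -0.01336
  E            1.617     0.2538     0.1972
  solve Keq expr → x = -0.01336; check Q = 2.851
Then change container volume by factor 1.5 (V_new/V_old).
Step 3:
                   J          E          A
  I            1.078     0.1692     0.1314
  C           0.1044     0.1044   -0.03482
  E            1.183     0.2737    0.09663
  solve Keq expr → x = -0.03482; check Q = 2.851

x = -0.03482 M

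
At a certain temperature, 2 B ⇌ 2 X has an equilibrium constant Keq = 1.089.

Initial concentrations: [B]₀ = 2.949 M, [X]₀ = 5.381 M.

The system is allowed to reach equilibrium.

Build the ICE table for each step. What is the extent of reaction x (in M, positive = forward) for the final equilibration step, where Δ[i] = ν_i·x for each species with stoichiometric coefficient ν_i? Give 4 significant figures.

Q₀ = 3.329 vs Keq = 1.089 ⇒ Q>K, reverse
Step 1:
                   B          X
  Initial      2.949      5.381
  Change       1.127     -1.127
  Equil        4.076      4.254
  solve Keq expr → x = -0.5636; check Q = 1.089

x = -0.5636 M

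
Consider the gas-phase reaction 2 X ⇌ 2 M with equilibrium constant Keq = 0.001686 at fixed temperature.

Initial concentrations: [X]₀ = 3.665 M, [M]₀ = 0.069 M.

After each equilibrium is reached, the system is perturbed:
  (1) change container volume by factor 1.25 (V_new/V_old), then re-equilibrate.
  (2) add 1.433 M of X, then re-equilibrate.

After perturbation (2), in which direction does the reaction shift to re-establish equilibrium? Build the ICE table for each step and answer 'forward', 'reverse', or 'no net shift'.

Direction: forward

Q₀ = 3.5445e-04 vs Keq = 0.001686 ⇒ Q<K, forward
Step 1:
                    X           M
  init          3.665       0.069
  Δ          -0.07827     0.07827
  eq            3.587      0.1473
  solve Keq expr → x = 0.03914; check Q = 0.001686
Then change container volume by factor 1.25 (V_new/V_old).
Step 2:
                    X           M
  init          2.869      0.1178
  Δ                 0           0
  eq            2.869      0.1178
  solve Keq expr → x = 0; check Q = 0.001686
Then add 1.433 M of X.
Step 3:
                    X           M
  init          4.302      0.1178
  Δ          -0.05652     0.05652
  eq            4.246      0.1743
  solve Keq expr → x = 0.02826; check Q = 0.001686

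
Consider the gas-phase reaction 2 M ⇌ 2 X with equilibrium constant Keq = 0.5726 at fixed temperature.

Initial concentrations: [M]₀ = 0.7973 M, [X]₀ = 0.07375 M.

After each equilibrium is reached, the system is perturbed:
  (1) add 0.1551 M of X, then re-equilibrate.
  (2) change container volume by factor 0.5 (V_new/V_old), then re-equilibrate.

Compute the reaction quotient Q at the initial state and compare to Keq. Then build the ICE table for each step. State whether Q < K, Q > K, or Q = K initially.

Q₀ = 0.008556 vs Keq = 0.5726 ⇒ Q<K, forward
Step 1:
                    M           X
  I            0.7973     0.07375
  C           -0.3015      0.3015
  E            0.4958      0.3752
  solve Keq expr → x = 0.1507; check Q = 0.5726
Then add 0.1551 M of X.
Step 2:
                    M           X
  I            0.4958      0.5303
  C           0.08829    -0.08829
  E            0.5841       0.442
  solve Keq expr → x = -0.04415; check Q = 0.5726
Then change container volume by factor 0.5 (V_new/V_old).
Step 3:
                    M           X
  I             1.168       0.884
  C                 0           0
  E             1.168       0.884
  solve Keq expr → x = 0; check Q = 0.5726

Q₀ = 0.008556; Q < K (proceeds forward)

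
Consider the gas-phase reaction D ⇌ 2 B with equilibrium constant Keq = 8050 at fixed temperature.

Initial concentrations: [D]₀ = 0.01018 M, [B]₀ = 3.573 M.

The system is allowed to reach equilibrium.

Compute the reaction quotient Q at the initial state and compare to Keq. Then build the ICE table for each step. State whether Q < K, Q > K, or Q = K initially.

Q₀ = 1254; Q < K (proceeds forward)

Q₀ = 1254 vs Keq = 8050 ⇒ Q<K, forward
Step 1:
                  D         B
  init      0.01018     3.573
  Δ       -0.008579   0.01716
  eq       0.001601      3.59
  solve Keq expr → x = 0.008579; check Q = 8050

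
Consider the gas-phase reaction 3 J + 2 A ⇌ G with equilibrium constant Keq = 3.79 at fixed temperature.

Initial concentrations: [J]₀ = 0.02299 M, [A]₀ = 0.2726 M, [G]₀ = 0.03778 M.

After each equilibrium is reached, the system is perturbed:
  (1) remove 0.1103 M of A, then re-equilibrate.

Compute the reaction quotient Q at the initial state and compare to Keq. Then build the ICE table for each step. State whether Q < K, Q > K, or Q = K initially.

Q₀ = 4.1840e+04; Q > K (proceeds reverse)

Q₀ = 4.1840e+04 vs Keq = 3.79 ⇒ Q>K, reverse
Step 1:
                   J          A          G
  Initial    0.02299     0.2726    0.03778
  Change      0.1101    0.07342   -0.03671
  Equil       0.1331      0.346    0.00107
  solve Keq expr → x = -0.03671; check Q = 3.79
Then remove 0.1103 M of A.
Step 2:
                   J          A          G
  Initial     0.1331     0.2357    0.00107
  Change     0.00165     0.0011 -5.5014e-04
  Equil       0.1348     0.2368 5.2029e-04
  solve Keq expr → x = -5.5014e-04; check Q = 3.79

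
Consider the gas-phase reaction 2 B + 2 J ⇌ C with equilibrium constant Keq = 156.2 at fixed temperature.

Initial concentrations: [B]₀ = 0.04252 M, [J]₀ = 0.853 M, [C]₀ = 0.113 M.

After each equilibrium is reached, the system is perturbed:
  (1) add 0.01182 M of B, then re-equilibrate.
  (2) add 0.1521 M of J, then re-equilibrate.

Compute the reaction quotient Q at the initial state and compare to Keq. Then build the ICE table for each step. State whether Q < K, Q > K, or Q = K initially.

Q₀ = 85.9; Q < K (proceeds forward)

Q₀ = 85.9 vs Keq = 156.2 ⇒ Q<K, forward
Step 1:
                   B          J          C
  Initial    0.04252      0.853      0.113
  Change   -0.009924  -0.009924   0.004962
  Equil       0.0326     0.8431      0.118
  solve Keq expr → x = 0.004962; check Q = 156.2
Then add 0.01182 M of B.
Step 2:
                   B          J          C
  Initial    0.04442     0.8431      0.118
  Change    -0.01066   -0.01066   0.005332
  Equil      0.03375     0.8324     0.1233
  solve Keq expr → x = 0.005332; check Q = 156.2
Then add 0.1521 M of J.
Step 3:
                   B          J          C
  Initial    0.03375     0.9845     0.1233
  Change   -0.004797  -0.004797   0.002399
  Equil      0.02895     0.9797     0.1257
  solve Keq expr → x = 0.002399; check Q = 156.2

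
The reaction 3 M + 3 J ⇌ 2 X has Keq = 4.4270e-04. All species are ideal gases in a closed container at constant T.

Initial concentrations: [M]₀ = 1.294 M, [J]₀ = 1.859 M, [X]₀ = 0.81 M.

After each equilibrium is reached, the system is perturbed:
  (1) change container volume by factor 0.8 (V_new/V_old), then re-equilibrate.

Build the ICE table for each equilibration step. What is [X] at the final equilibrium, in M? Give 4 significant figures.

Q₀ = 0.04713 vs Keq = 4.4270e-04 ⇒ Q>K, reverse
Step 1:
                    M           J           X
  init          1.294       1.859        0.81
  Δ            0.8002      0.8002     -0.5335
  eq            2.094       2.659      0.2765
  solve Keq expr → x = -0.2667; check Q = 4.4270e-04
Then change container volume by factor 0.8 (V_new/V_old).
Step 2:
                    M           J           X
  init          2.618       3.324      0.3456
  Δ           -0.1634     -0.1634      0.1089
  eq            2.454       3.161      0.4546
  solve Keq expr → x = 0.05447; check Q = 4.4270e-04

[X]_eq = 0.4546 M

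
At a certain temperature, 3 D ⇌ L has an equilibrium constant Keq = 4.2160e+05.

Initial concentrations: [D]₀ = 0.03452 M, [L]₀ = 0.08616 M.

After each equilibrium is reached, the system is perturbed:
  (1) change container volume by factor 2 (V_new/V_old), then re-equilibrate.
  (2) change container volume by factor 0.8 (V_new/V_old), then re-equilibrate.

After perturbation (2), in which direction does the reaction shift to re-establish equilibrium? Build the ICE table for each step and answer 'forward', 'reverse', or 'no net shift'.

Direction: forward

Q₀ = 2095 vs Keq = 4.2160e+05 ⇒ Q<K, forward
Step 1:
                   D          L
  init       0.03452    0.08616
  Δ         -0.02842   0.009474
  eq        0.006099    0.09563
  solve Keq expr → x = 0.009474; check Q = 4.2160e+05
Then change container volume by factor 2 (V_new/V_old).
Step 2:
                   D          L
  init      0.003049    0.04782
  Δ         0.001771 -5.9040e-04
  eq        0.004821    0.04723
  solve Keq expr → x = -5.9040e-04; check Q = 4.2160e+05
Then change container volume by factor 0.8 (V_new/V_old).
Step 3:
                   D          L
  init      0.006026    0.05903
  Δ       -8.2485e-04 2.7495e-04
  eq        0.005201    0.05931
  solve Keq expr → x = 2.7495e-04; check Q = 4.2160e+05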